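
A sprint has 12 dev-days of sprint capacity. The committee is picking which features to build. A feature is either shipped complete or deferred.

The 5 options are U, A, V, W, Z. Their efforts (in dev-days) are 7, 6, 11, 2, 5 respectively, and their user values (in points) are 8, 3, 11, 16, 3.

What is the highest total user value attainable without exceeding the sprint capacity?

24

Allowing fractional choices, the relaxed optimum would be about 27.0, but features are indivisible.
A + W: effort 6 + 2 = 8 ≤ 12, user value 3 + 16 = 19.
W + Z: effort 2 + 5 = 7 ≤ 12, user value 16 + 3 = 19.
U + W: effort 7 + 2 = 9 ≤ 12, user value 8 + 16 = 24.
Best is U and W with total user value 24.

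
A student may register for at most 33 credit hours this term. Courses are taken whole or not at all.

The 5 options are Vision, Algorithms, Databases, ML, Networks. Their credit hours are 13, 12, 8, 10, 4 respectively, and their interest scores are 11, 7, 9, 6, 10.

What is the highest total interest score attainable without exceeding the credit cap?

30

Allowing fractional choices, the relaxed optimum would be about 34.8, but courses are indivisible.
Vision + Algorithms + Networks: credit hours 13 + 12 + 4 = 29 ≤ 33, interest score 11 + 7 + 10 = 28.
Vision + Databases + Networks: credit hours 13 + 8 + 4 = 25 ≤ 33, interest score 11 + 9 + 10 = 30.
Vision + ML + Networks: credit hours 13 + 10 + 4 = 27 ≤ 33, interest score 11 + 6 + 10 = 27.
Best is Vision, Databases, and Networks with total interest score 30.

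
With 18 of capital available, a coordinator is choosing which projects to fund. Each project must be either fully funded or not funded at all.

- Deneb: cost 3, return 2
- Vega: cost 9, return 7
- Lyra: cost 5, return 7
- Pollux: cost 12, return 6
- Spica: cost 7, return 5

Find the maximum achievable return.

Take Deneb, Vega, and Lyra: cost 3 + 9 + 5 = 17 ≤ 18, return 2 + 7 + 7 = 16.
No other feasible combination does better.

16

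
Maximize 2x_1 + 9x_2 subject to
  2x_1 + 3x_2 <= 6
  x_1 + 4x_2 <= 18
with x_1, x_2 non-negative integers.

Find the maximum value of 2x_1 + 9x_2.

(x_1,x_2)=(0,2): 2·0+3·2=6≤6, 1·0+4·2=8≤18, objective 18.
(x_1,x_2)=(1,1): 2·1+3·1=5≤6, 1·1+4·1=5≤18, objective 11.
(x_1,x_2)=(0,1): 2·0+3·1=3≤6, 1·0+4·1=4≤18, objective 9.
Maximum is 18 at (x_1,x_2)=(0,2).

18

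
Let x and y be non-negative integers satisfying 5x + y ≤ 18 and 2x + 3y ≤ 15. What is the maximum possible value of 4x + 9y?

(x,y)=(0,5): 5·0+1·5=5≤18, 2·0+3·5=15≤15, objective 45.
(x,y)=(1,4): 5·1+1·4=9≤18, 2·1+3·4=14≤15, objective 40.
(x,y)=(0,4): 5·0+1·4=4≤18, 2·0+3·4=12≤15, objective 36.
The best lattice point is (0,5), giving 45.

45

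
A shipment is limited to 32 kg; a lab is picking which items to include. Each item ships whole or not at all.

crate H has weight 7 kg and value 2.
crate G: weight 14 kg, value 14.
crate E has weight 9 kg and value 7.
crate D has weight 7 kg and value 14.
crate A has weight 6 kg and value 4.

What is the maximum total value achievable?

35

crate G + crate D + crate A: weight 14 + 7 + 6 = 27 ≤ 32, value 14 + 14 + 4 = 32.
crate G + crate E + crate D: weight 14 + 9 + 7 = 30 ≤ 32, value 14 + 7 + 14 = 35.
Best is crate G, crate E, and crate D with total value 35.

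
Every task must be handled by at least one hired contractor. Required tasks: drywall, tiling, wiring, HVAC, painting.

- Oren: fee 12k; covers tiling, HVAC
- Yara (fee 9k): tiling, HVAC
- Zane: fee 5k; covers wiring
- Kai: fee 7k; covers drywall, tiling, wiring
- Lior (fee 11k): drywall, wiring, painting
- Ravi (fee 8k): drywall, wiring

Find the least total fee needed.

This is an integer covering problem.
The greedy cost-per-new-task heuristic would pick Kai, Yara, and Lior for 27, but a cheaper cover exists.
Choose Yara and Lior: together they cover drywall, tiling, wiring, HVAC, painting — every task.
Total fee: 9 + 11 = 20.
No cover costs less than 20.

20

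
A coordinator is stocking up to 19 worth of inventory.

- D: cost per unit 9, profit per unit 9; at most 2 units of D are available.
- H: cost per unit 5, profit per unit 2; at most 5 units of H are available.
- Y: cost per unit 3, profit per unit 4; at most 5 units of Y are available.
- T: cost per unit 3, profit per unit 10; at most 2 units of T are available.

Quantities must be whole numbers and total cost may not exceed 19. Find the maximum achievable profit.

36

T has the best ratio (10/3); taking only T gives at most 2×10 = 20 (stopped by the supply cap of 2).
Mixing does better — 4×Y and 2×T: cost 18 ≤ 19, profit 4·4 + 2·10 = 36.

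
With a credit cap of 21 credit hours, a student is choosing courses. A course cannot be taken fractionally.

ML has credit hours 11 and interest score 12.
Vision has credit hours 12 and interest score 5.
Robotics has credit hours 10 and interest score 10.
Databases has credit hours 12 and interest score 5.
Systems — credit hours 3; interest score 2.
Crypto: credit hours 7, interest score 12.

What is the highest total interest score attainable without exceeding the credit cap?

26

Take ML, Systems, and Crypto: credit hours 11 + 3 + 7 = 21 ≤ 21, interest score 12 + 2 + 12 = 26.
No other feasible combination does better.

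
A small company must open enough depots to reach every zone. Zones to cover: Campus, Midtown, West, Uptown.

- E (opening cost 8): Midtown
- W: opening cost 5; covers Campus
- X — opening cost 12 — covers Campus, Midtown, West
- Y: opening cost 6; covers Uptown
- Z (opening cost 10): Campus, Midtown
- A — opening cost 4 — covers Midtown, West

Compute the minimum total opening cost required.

Choose W, Y, and A: together they cover Campus, Midtown, West, Uptown — every zone.
Total opening cost: 5 + 6 + 4 = 15.

15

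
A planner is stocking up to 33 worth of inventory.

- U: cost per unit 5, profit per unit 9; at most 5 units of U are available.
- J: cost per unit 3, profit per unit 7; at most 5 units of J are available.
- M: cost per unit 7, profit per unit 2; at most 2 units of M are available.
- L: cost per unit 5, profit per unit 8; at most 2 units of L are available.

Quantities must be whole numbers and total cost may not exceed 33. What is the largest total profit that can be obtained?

64

3×U, 4×J, and 1×L: cost 32 ≤ 33, profit 3·9 + 4·7 + 1·8 = 63.
4×U and 4×J: cost 32 ≤ 33, profit 4·9 + 4·7 = 64.
Best is 64.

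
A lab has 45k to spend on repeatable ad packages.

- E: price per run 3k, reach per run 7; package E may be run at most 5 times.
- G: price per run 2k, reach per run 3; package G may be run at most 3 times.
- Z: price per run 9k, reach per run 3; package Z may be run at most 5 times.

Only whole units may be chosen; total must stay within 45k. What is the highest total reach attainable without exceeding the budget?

Take 5×E, 3×G, and 2×Z: price 39 ≤ 45, reach 5·7 + 3·3 + 2·3 = 50.
E has the best ratio (7/3) and is taken to its limit of 5; remaining capacity is filled optimally with the others.

50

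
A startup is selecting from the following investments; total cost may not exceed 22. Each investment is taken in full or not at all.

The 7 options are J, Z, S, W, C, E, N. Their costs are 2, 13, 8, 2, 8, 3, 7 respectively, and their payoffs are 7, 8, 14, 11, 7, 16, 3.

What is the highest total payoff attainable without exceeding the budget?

Treat it as a binary knapsack problem.
Take J, S, W, E, and N: cost 2 + 8 + 2 + 3 + 7 = 22 ≤ 22, payoff 7 + 14 + 11 + 16 + 3 = 51.
No other feasible combination does better.

51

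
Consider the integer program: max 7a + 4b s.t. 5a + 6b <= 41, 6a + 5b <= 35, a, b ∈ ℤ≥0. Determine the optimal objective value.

39

The continuous relaxation peaks at (5.83, 0) with value 40.83; rounding to a feasible lattice point costs some objective.
(a,b)=(5,1): 5·5+6·1=31≤41, 6·5+5·1=35≤35, objective 39.
(a,b)=(4,2): 5·4+6·2=32≤41, 6·4+5·2=34≤35, objective 36.
The best lattice point is (5,1), giving 39.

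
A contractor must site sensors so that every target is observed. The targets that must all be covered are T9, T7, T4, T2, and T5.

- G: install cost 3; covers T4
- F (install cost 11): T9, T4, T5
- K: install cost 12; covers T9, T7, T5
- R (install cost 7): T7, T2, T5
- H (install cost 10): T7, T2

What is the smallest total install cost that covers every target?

18

This is a weighted set-cover instance.
The greedy cost-per-new-target heuristic would pick R, G, and F for 21, but a cheaper cover exists.
Choose F and R: together they cover T9, T7, T4, T2, T5 — every target.
Total install cost: 11 + 7 = 18.
No cover costs less than 18.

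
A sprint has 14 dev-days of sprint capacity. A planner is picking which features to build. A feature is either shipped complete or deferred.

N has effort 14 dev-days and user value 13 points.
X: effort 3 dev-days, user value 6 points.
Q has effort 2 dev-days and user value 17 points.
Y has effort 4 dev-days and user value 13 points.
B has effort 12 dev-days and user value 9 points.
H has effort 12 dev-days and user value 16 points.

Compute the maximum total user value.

36

Allowing fractional choices, the relaxed optimum would be about 42.7, but features are indivisible.
X + Q + Y: effort 3 + 2 + 4 = 9 ≤ 14, user value 6 + 17 + 13 = 36.
Q + H: effort 2 + 12 = 14 ≤ 14, user value 17 + 16 = 33.
Q + Y: effort 2 + 4 = 6 ≤ 14, user value 17 + 13 = 30.
Best is X, Q, and Y with total user value 36.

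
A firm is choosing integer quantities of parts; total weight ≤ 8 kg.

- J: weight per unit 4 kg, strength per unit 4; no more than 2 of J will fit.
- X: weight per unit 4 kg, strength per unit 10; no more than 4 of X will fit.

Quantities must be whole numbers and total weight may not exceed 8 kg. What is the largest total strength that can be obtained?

20

This is a bounded integer knapsack.
X has the best ratio (10/4); taking only X gives at most 2×10 = 20 (stopped by the weight limit).
Optimal: 2×X: weight 8 ≤ 8, strength 2·10 = 20.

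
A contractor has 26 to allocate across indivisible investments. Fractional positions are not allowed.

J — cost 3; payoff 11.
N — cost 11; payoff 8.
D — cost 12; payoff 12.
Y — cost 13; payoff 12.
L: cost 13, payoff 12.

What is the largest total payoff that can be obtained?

31

J + N + D: cost 3 + 11 + 12 = 26 ≤ 26, payoff 11 + 8 + 12 = 31.
D + Y: cost 12 + 13 = 25 ≤ 26, payoff 12 + 12 = 24.
D + L: cost 12 + 13 = 25 ≤ 26, payoff 12 + 12 = 24.
Best is J, N, and D with total payoff 31.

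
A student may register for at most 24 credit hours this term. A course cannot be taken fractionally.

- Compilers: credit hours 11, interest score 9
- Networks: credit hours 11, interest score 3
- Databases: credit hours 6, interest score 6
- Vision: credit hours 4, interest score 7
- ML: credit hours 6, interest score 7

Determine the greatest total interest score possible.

23

Allowing fractional choices, the relaxed optimum would be about 26.5, but courses are indivisible.
Compilers + Databases + Vision: credit hours 11 + 6 + 4 = 21 ≤ 24, interest score 9 + 6 + 7 = 22.
Compilers + Vision + ML: credit hours 11 + 4 + 6 = 21 ≤ 24, interest score 9 + 7 + 7 = 23.
Best is Compilers, Vision, and ML with total interest score 23.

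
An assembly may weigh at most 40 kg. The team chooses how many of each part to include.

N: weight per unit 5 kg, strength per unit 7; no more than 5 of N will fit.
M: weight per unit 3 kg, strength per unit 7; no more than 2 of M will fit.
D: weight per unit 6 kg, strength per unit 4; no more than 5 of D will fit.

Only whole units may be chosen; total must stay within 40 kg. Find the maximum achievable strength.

53

M has the best ratio (7/3); taking only M gives at most 2×7 = 14 (stopped by the supply cap of 2).
Mixing does better — 5×N, 2×M, and 1×D: weight 37 ≤ 40, strength 5·7 + 2·7 + 1·4 = 53.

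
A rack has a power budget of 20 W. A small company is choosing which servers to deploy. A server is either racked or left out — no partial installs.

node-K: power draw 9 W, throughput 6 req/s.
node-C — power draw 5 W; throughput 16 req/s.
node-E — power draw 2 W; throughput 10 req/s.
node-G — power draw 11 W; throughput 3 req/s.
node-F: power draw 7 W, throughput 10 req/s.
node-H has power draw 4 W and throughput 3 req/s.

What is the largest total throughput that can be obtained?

Allowing fractional choices, the relaxed optimum would be about 40.3, but servers are indivisible.
node-C + node-E + node-F: power draw 5 + 2 + 7 = 14 ≤ 20, throughput 16 + 10 + 10 = 36.
node-C + node-E + node-F + node-H: power draw 5 + 2 + 7 + 4 = 18 ≤ 20, throughput 16 + 10 + 10 + 3 = 39.
Best is node-C, node-E, node-F, and node-H with total throughput 39.

39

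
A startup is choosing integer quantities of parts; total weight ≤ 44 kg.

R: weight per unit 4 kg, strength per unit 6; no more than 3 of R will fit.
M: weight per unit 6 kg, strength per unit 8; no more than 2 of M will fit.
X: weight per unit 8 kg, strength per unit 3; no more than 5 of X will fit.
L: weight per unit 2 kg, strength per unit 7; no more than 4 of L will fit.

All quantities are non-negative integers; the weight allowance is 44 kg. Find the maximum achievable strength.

65

This is a bounded integer knapsack.
L has the best ratio (7/2); taking only L gives at most 4×7 = 28 (stopped by the supply cap of 4).
Mixing does better — 3×R, 2×M, 1×X, and 4×L: weight 40 ≤ 44, strength 3·6 + 2·8 + 1·3 + 4·7 = 65.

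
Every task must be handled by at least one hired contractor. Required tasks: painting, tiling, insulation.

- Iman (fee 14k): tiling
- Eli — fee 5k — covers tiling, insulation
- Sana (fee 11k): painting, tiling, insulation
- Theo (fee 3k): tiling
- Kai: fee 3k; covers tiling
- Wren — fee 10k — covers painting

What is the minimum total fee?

11

The greedy cost-per-new-task heuristic would pick Eli and Wren for 15, but a cheaper cover exists.
Sana alone covers painting, tiling, insulation — every task.
Total fee: 11.
No cover costs less than 11.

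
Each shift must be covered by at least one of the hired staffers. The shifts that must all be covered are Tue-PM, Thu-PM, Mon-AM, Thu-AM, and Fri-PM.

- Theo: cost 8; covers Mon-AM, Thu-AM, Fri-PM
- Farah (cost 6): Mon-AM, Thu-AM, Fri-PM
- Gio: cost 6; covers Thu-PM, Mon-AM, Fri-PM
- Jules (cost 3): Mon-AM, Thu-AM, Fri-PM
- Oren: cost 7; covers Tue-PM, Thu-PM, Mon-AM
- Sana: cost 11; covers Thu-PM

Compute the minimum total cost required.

10

This is a weighted set-cover instance.
Choose Jules and Oren: together they cover Tue-PM, Thu-PM, Mon-AM, Thu-AM, Fri-PM — every shift.
Total cost: 3 + 7 = 10.
No cover costs less than 10.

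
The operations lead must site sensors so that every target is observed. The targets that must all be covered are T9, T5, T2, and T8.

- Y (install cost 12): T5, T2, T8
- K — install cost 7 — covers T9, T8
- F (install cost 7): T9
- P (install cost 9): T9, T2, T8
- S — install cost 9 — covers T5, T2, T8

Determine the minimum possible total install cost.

16

The greedy cost-per-new-target heuristic would pick P and S for 18, but a cheaper cover exists.
Choose K and S: together they cover T9, T5, T2, T8 — every target.
Total install cost: 7 + 9 = 16.
No cover costs less than 16.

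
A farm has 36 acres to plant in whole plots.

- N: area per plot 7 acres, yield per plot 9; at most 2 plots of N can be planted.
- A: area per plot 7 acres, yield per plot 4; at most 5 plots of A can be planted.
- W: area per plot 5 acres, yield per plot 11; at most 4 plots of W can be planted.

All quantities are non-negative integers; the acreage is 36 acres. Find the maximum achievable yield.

62

W has the best ratio (11/5); taking only W gives at most 4×11 = 44 (stopped by the supply cap of 4).
Mixing does better — 2×N and 4×W: area 34 ≤ 36, yield 2·9 + 4·11 = 62.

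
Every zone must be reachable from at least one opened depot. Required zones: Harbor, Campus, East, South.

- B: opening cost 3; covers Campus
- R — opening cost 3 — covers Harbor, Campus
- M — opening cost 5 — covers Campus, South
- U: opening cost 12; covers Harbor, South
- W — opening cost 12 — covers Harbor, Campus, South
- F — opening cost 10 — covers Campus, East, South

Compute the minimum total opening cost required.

13

The greedy cost-per-new-zone heuristic would pick R, M, and F for 18, but a cheaper cover exists.
Choose R and F: together they cover Harbor, Campus, East, South — every zone.
Total opening cost: 3 + 10 = 13.
No cover costs less than 13.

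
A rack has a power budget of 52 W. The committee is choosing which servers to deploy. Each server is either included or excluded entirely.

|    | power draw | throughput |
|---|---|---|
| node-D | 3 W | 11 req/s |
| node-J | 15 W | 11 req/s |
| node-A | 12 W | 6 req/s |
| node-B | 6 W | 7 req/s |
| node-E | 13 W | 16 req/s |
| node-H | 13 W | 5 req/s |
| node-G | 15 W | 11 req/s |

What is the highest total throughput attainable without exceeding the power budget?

56

node-D + node-J + node-A + node-B + node-E: power draw 3 + 15 + 12 + 6 + 13 = 49 ≤ 52, throughput 11 + 11 + 6 + 7 + 16 = 51.
node-D + node-J + node-B + node-E + node-G: power draw 3 + 15 + 6 + 13 + 15 = 52 ≤ 52, throughput 11 + 11 + 7 + 16 + 11 = 56.
node-D + node-A + node-B + node-E + node-G: power draw 3 + 12 + 6 + 13 + 15 = 49 ≤ 52, throughput 11 + 6 + 7 + 16 + 11 = 51.
Best is node-D, node-J, node-B, node-E, and node-G with total throughput 56.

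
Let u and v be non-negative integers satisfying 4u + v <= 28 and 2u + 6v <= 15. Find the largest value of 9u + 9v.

(u,v)=(7,0): 4·7+1·0=28≤28, 2·7+6·0=14≤15, objective 63.
(u,v)=(6,0): 4·6+1·0=24≤28, 2·6+6·0=12≤15, objective 54.
No feasible integer point exceeds 63.

63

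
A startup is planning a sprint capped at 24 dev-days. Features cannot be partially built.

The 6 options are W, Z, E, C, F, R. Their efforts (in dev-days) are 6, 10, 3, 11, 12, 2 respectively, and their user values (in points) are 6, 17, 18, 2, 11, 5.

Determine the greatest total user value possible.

46

W + Z + E + R: effort 6 + 10 + 3 + 2 = 21 ≤ 24, user value 6 + 17 + 18 + 5 = 46.
W + Z + E: effort 6 + 10 + 3 = 19 ≤ 24, user value 6 + 17 + 18 = 41.
Z + E + R: effort 10 + 3 + 2 = 15 ≤ 24, user value 17 + 18 + 5 = 40.
Best is W, Z, E, and R with total user value 46.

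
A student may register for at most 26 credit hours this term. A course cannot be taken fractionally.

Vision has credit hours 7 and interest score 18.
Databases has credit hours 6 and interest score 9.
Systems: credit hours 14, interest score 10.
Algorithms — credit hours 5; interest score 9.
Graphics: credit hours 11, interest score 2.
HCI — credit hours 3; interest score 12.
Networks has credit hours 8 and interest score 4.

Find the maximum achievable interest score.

Treat it as a binary knapsack problem.
Take Vision, Databases, Algorithms, and HCI: credit hours 7 + 6 + 5 + 3 = 21 ≤ 26, interest score 18 + 9 + 9 + 12 = 48.
No other feasible combination does better.

48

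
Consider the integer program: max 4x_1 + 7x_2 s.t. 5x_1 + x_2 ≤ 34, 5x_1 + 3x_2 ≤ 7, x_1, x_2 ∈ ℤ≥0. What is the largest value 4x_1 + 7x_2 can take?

14

(x_1,x_2)=(0,2): 5·0+1·2=2≤34, 5·0+3·2=6≤7, objective 14.
(x_1,x_2)=(0,1): 5·0+1·1=1≤34, 5·0+3·1=3≤7, objective 7.
No feasible integer point exceeds 14.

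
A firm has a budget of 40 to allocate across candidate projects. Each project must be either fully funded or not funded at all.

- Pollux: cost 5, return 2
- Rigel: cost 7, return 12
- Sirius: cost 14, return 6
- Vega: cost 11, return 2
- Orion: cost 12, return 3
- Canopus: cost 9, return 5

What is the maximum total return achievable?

Pollux + Rigel + Sirius + Canopus: cost 5 + 7 + 14 + 9 = 35 ≤ 40, return 2 + 12 + 6 + 5 = 25.
Pollux + Rigel + Sirius + Orion: cost 5 + 7 + 14 + 12 = 38 ≤ 40, return 2 + 12 + 6 + 3 = 23.
Rigel + Sirius + Canopus: cost 7 + 14 + 9 = 30 ≤ 40, return 12 + 6 + 5 = 23.
Best is Pollux, Rigel, Sirius, and Canopus with total return 25.

25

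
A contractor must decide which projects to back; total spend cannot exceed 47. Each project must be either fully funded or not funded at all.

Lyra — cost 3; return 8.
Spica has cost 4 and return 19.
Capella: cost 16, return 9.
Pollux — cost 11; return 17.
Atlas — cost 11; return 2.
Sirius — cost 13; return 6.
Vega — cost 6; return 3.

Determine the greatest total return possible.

Treat it as a binary knapsack problem.
Lyra + Spica + Capella + Pollux + Vega: cost 3 + 4 + 16 + 11 + 6 = 40 ≤ 47, return 8 + 19 + 9 + 17 + 3 = 56.
Lyra + Spica + Capella + Pollux + Sirius: cost 3 + 4 + 16 + 11 + 13 = 47 ≤ 47, return 8 + 19 + 9 + 17 + 6 = 59.
Lyra + Spica + Capella + Pollux + Atlas: cost 3 + 4 + 16 + 11 + 11 = 45 ≤ 47, return 8 + 19 + 9 + 17 + 2 = 55.
Best is Lyra, Spica, Capella, Pollux, and Sirius with total return 59.

59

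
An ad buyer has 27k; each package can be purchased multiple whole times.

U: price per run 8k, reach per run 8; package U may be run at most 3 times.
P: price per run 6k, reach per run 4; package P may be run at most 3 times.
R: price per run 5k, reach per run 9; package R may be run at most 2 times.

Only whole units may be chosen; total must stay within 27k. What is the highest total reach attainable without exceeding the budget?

1×U, 1×P, and 2×R: price 24 ≤ 27, reach 1·8 + 1·4 + 2·9 = 30.
2×U and 2×R: price 26 ≤ 27, reach 2·8 + 2·9 = 34.
Best is 34.

34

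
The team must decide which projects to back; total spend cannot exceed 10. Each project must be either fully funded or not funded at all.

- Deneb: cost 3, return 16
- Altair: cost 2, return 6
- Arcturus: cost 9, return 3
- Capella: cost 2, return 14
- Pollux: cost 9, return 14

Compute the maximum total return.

Allowing fractional choices, the relaxed optimum would be about 40.7, but projects are indivisible.
Deneb + Altair + Capella: cost 3 + 2 + 2 = 7 ≤ 10, return 16 + 6 + 14 = 36.
Deneb + Capella: cost 3 + 2 = 5 ≤ 10, return 16 + 14 = 30.
Best is Deneb, Altair, and Capella with total return 36.

36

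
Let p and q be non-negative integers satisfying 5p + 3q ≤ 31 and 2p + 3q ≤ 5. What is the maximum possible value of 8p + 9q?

The continuous relaxation peaks at (2.5, 0) with value 20.00; rounding to a feasible lattice point costs some objective.
(p,q)=(1,1): 5·1+3·1=8≤31, 2·1+3·1=5≤5, objective 17.
(p,q)=(2,0): 5·2+3·0=10≤31, 2·2+3·0=4≤5, objective 16.
Maximum is 17 at (p,q)=(1,1).

17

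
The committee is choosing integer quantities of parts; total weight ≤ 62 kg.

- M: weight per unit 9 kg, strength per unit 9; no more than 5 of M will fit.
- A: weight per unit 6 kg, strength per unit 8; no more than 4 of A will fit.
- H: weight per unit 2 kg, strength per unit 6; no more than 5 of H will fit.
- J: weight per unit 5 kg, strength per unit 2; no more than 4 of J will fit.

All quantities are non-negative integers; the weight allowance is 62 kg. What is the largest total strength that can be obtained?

89

2×M, 4×A, 5×H, and 2×J: weight 62 ≤ 62, strength 2·9 + 4·8 + 5·6 + 2·2 = 84.
3×M, 4×A, and 5×H: weight 61 ≤ 62, strength 3·9 + 4·8 + 5·6 = 89.
Best is 89.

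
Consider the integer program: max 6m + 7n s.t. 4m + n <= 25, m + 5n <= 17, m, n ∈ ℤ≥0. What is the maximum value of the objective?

44

The continuous relaxation peaks at (5.68, 2.26) with value 49.95; rounding to a feasible lattice point costs some objective.
(m,n)=(5,2): 4·5+1·2=22≤25, 1·5+5·2=15≤17, objective 44.
(m,n)=(6,1): 4·6+1·1=25≤25, 1·6+5·1=11≤17, objective 43.
The best lattice point is (5,2), giving 44.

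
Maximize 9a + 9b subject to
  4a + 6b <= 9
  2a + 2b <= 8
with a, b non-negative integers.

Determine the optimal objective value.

(a,b)=(2,0) is feasible, giving 18.
(a,b)=(1,0) is feasible, giving 9.
No feasible integer point exceeds 18.

18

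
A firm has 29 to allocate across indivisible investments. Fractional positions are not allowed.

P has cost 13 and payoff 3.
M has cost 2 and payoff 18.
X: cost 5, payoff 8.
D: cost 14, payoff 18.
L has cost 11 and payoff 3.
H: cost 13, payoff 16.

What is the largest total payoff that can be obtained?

M + X + D: cost 2 + 5 + 14 = 21 ≤ 29, payoff 18 + 8 + 18 = 44.
M + D + H: cost 2 + 14 + 13 = 29 ≤ 29, payoff 18 + 18 + 16 = 52.
Best is M, D, and H with total payoff 52.

52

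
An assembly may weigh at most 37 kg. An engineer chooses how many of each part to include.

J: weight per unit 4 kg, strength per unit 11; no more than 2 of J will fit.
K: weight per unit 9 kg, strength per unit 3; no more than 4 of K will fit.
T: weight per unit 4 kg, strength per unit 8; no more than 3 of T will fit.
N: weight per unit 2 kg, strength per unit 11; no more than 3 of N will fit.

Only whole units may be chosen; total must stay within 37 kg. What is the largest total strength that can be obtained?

N has the best ratio (11/2); taking only N gives at most 3×11 = 33 (stopped by the supply cap of 3).
Mixing does better — 2×J, 1×K, 3×T, and 3×N: weight 35 ≤ 37, strength 2·11 + 1·3 + 3·8 + 3·11 = 82.

82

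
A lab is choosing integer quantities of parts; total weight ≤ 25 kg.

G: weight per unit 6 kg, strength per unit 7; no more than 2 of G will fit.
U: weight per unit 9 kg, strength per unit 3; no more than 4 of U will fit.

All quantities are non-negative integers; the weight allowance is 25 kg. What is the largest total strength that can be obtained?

This is a bounded integer knapsack.
G has the best ratio (7/6); taking only G gives at most 2×7 = 14 (stopped by the supply cap of 2).
Mixing does better — 2×G and 1×U: weight 21 ≤ 25, strength 2·7 + 1·3 = 17.

17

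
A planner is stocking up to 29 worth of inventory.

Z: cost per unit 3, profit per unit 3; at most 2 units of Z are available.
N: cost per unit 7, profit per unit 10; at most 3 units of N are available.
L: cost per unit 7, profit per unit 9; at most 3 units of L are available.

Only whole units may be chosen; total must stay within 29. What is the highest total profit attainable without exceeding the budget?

39

N has the best ratio (10/7); taking only N gives at most 3×10 = 30 (stopped by the supply cap of 3).
Mixing does better — 3×N and 1×L: cost 28 ≤ 29, profit 3·10 + 1·9 = 39.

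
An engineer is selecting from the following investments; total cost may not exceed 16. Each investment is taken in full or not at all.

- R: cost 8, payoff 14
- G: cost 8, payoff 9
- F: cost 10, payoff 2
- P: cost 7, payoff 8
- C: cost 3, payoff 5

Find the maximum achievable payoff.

23

Allowing fractional choices, the relaxed optimum would be about 24.7, but investments are indivisible.
R + P: cost 8 + 7 = 15 ≤ 16, payoff 14 + 8 = 22.
R + G: cost 8 + 8 = 16 ≤ 16, payoff 14 + 9 = 23.
R + C: cost 8 + 3 = 11 ≤ 16, payoff 14 + 5 = 19.
Best is R and G with total payoff 23.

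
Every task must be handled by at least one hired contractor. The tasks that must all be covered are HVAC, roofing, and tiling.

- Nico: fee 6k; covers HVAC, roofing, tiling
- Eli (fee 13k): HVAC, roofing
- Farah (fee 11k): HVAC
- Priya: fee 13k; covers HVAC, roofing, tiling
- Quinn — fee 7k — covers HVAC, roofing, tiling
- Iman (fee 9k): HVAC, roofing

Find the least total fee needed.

Nico alone covers HVAC, roofing, tiling — every task.
Total fee: 6.
No cover costs less than 6.

6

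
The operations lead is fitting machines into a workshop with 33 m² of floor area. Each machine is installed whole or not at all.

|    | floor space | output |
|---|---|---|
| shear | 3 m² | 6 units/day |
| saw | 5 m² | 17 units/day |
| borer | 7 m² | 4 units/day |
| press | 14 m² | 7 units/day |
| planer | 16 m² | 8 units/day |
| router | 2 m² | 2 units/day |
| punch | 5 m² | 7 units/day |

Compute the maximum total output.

40

This is an integer program with binary decision variables.
shear + saw + planer + punch: floor space 3 + 5 + 16 + 5 = 29 ≤ 33, output 6 + 17 + 8 + 7 = 38.
shear + saw + planer + router + punch: floor space 3 + 5 + 16 + 2 + 5 = 31 ≤ 33, output 6 + 17 + 8 + 2 + 7 = 40.
shear + saw + press + router + punch: floor space 3 + 5 + 14 + 2 + 5 = 29 ≤ 33, output 6 + 17 + 7 + 2 + 7 = 39.
Best is shear, saw, planer, router, and punch with total output 40.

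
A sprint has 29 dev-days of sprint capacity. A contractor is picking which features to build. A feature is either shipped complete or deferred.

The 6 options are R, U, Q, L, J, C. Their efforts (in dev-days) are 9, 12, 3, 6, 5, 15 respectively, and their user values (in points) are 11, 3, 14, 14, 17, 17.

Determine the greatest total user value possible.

This is a 0-1 knapsack instance.
Take Q, L, J, and C: effort 3 + 6 + 5 + 15 = 29 ≤ 29, user value 14 + 14 + 17 + 17 = 62.
No other feasible combination does better.

62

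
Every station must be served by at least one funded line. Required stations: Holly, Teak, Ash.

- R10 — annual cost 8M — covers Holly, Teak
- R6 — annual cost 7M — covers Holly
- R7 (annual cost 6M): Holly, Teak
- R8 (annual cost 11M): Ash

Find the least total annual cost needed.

17

This is an integer covering problem.
Choose R7 and R8: together they cover Holly, Teak, Ash — every station.
Total annual cost: 6 + 11 = 17.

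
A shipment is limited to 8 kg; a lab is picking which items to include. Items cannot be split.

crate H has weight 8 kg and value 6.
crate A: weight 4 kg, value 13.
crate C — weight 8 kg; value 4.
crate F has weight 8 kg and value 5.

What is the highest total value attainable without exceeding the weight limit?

13

crate H: weight 8 ≤ 8, value 6.
crate A: weight 4 ≤ 8, value 13.
Best is crate A with total value 13.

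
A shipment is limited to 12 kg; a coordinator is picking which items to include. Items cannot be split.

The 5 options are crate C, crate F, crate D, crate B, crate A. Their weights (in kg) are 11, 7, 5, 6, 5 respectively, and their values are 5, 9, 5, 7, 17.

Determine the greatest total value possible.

Take crate F and crate A: weight 7 + 5 = 12 ≤ 12, value 9 + 17 = 26.
No other feasible combination does better.

26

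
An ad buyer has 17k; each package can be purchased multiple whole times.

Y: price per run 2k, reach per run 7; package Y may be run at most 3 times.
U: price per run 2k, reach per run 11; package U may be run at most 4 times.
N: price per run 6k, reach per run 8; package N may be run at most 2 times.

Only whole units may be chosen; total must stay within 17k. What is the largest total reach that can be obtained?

U has the best ratio (11/2); taking only U gives at most 4×11 = 44 (stopped by the supply cap of 4).
Mixing does better — 3×Y and 4×U: price 14 ≤ 17, reach 3·7 + 4·11 = 65.

65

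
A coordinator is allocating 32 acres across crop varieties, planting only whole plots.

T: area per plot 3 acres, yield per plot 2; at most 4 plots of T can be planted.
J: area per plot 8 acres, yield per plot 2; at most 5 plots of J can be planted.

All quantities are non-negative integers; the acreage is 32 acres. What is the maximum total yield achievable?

T has the best ratio (2/3); taking only T gives at most 4×2 = 8 (stopped by the supply cap of 4).
Mixing does better — 4×T and 2×J: area 28 ≤ 32, yield 4·2 + 2·2 = 12.

12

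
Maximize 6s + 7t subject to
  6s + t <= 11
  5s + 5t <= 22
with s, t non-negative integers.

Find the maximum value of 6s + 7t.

28

Relaxing integrality, the LP optimum is 30.80 at (s,t) = (0, 4.4), which is not an integer point.
(s,t)=(0,4): 6·0+1·4=4≤11, 5·0+5·4=20≤22, objective 28.
(s,t)=(1,3): 6·1+1·3=9≤11, 5·1+5·3=20≤22, objective 27.
(s,t)=(0,3): 6·0+1·3=3≤11, 5·0+5·3=15≤22, objective 21.
Maximum is 28 at (s,t)=(0,4).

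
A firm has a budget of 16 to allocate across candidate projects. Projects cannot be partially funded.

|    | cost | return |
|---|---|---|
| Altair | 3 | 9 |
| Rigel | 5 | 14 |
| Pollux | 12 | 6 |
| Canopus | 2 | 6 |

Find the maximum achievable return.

29

This is a 0-1 knapsack instance.
Allowing fractional choices, the relaxed optimum would be about 32.0, but projects are indivisible.
Rigel + Canopus: cost 5 + 2 = 7 ≤ 16, return 14 + 6 = 20.
Altair + Rigel + Canopus: cost 3 + 5 + 2 = 10 ≤ 16, return 9 + 14 + 6 = 29.
Altair + Rigel: cost 3 + 5 = 8 ≤ 16, return 9 + 14 = 23.
Best is Altair, Rigel, and Canopus with total return 29.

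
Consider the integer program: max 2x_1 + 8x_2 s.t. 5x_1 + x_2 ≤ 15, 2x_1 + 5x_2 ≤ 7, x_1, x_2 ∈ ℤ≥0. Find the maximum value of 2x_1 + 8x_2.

10

(x_1,x_2)=(1,1): 5·1+1·1=6≤15, 2·1+5·1=7≤7, objective 10.
(x_1,x_2)=(0,1): 5·0+1·1=1≤15, 2·0+5·1=5≤7, objective 8.
(x_1,x_2)=(2,0): 5·2+1·0=10≤15, 2·2+5·0=4≤7, objective 4.
No feasible integer point exceeds 10.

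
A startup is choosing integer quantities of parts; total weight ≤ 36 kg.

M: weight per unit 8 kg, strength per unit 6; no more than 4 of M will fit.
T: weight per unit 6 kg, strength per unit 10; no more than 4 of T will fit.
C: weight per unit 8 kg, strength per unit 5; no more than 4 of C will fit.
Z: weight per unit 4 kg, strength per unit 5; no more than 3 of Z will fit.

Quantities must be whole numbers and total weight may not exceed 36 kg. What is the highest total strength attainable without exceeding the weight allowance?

55

This is a bounded integer knapsack.
T has the best ratio (10/6); taking only T gives at most 4×10 = 40 (stopped by the supply cap of 4).
Mixing does better — 4×T and 3×Z: weight 36 ≤ 36, strength 4·10 + 3·5 = 55.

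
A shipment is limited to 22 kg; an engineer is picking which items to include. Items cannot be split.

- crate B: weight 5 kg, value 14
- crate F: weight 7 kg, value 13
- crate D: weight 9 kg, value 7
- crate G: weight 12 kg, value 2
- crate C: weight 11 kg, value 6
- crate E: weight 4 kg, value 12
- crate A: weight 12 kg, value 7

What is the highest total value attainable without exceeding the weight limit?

39

Take crate B, crate F, and crate E: weight 5 + 7 + 4 = 16 ≤ 22, value 14 + 13 + 12 = 39.
No other feasible combination does better.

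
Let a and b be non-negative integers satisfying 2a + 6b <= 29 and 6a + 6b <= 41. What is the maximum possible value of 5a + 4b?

(a,b)=(6,0) is feasible, giving 30.
(a,b)=(5,1) is feasible, giving 29.
Maximum is 30 at (a,b)=(6,0).

30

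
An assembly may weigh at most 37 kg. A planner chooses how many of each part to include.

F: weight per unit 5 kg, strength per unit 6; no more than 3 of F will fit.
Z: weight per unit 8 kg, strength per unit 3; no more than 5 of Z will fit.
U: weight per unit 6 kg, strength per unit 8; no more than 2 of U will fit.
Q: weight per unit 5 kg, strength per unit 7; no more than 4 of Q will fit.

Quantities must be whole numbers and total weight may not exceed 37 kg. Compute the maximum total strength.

Take 1×F, 2×U, and 4×Q: weight 37 ≤ 37, strength 1·6 + 2·8 + 4·7 = 50.
Q has the best ratio (7/5) and is taken to its limit of 4; remaining capacity is filled optimally with the others.

50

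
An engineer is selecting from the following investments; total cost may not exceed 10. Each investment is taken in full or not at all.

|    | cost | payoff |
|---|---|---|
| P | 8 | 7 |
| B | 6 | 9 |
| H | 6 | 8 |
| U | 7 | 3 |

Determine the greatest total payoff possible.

P: cost 8 ≤ 10, payoff 7.
B: cost 6 ≤ 10, payoff 9.
H: cost 6 ≤ 10, payoff 8.
Best is B with total payoff 9.

9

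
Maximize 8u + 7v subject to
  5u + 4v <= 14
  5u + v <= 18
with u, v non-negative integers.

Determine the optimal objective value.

23

The continuous relaxation peaks at (0, 3.5) with value 24.50; rounding to a feasible lattice point costs some objective.
(u,v)=(2,1) is feasible, giving 23.
(u,v)=(1,2) is feasible, giving 22.
(u,v)=(0,3) is feasible, giving 21.
(u,v)=(2,0) is feasible, giving 16.
No feasible integer point exceeds 23.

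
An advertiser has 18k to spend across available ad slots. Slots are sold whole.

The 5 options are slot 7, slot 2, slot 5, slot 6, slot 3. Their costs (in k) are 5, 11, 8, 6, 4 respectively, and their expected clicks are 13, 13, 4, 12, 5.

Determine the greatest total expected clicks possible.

30

Allowing fractional choices, the relaxed optimum would be about 33.5, but ad slots are indivisible.
slot 7 + slot 6: cost 5 + 6 = 11 ≤ 18, expected clicks 13 + 12 = 25.
slot 7 + slot 2: cost 5 + 11 = 16 ≤ 18, expected clicks 13 + 13 = 26.
slot 7 + slot 6 + slot 3: cost 5 + 6 + 4 = 15 ≤ 18, expected clicks 13 + 12 + 5 = 30.
Best is slot 7, slot 6, and slot 3 with total expected clicks 30.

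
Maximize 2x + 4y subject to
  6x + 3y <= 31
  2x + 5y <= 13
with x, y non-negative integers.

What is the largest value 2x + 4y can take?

12

The continuous relaxation peaks at (4.83, 0.667) with value 12.33; rounding to a feasible lattice point costs some objective.
(x,y)=(4,1) is feasible, giving 12.
(x,y)=(3,1) is feasible, giving 10.
(x,y)=(5,0) is feasible, giving 10.
(x,y)=(4,0) is feasible, giving 8.
No feasible integer point exceeds 12.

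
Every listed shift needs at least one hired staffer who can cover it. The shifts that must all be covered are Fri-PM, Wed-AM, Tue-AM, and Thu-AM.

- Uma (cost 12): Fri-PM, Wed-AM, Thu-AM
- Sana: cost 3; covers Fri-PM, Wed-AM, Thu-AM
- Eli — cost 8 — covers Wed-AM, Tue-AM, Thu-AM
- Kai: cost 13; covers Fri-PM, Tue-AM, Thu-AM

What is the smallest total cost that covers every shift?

Choose Sana and Eli: together they cover Fri-PM, Wed-AM, Tue-AM, Thu-AM — every shift.
Total cost: 3 + 8 = 11.
No cover costs less than 11.

11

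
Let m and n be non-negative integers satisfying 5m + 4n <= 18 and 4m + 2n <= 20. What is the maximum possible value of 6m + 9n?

(m,n)=(0,4): 5·0+4·4=16≤18, 4·0+2·4=8≤20, objective 36.
(m,n)=(1,3): 5·1+4·3=17≤18, 4·1+2·3=10≤20, objective 33.
(m,n)=(0,3): 5·0+4·3=12≤18, 4·0+2·3=6≤20, objective 27.
No feasible integer point exceeds 36.

36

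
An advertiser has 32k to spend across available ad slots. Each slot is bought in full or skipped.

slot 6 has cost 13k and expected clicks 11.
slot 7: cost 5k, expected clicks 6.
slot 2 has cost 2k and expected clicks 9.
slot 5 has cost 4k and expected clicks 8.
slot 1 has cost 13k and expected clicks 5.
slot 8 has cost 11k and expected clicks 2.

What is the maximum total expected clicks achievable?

34

slot 6 + slot 2 + slot 5 + slot 1: cost 13 + 2 + 4 + 13 = 32 ≤ 32, expected clicks 11 + 9 + 8 + 5 = 33.
slot 6 + slot 7 + slot 2 + slot 5: cost 13 + 5 + 2 + 4 = 24 ≤ 32, expected clicks 11 + 6 + 9 + 8 = 34.
slot 6 + slot 2 + slot 5 + slot 8: cost 13 + 2 + 4 + 11 = 30 ≤ 32, expected clicks 11 + 9 + 8 + 2 = 30.
Best is slot 6, slot 7, slot 2, and slot 5 with total expected clicks 34.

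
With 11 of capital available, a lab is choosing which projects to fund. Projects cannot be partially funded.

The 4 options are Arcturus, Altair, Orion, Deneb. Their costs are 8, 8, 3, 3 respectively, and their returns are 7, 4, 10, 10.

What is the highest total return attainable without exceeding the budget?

Allowing fractional choices, the relaxed optimum would be about 24.4, but projects are indivisible.
Arcturus + Orion: cost 8 + 3 = 11 ≤ 11, return 7 + 10 = 17.
Orion + Deneb: cost 3 + 3 = 6 ≤ 11, return 10 + 10 = 20.
Arcturus + Deneb: cost 8 + 3 = 11 ≤ 11, return 7 + 10 = 17.
Best is Orion and Deneb with total return 20.

20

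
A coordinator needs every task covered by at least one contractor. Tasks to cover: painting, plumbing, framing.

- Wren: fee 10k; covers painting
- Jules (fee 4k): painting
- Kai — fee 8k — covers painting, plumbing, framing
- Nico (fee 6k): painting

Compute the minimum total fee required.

Kai alone covers painting, plumbing, framing — every task.
Total fee: 8.
No cover costs less than 8.

8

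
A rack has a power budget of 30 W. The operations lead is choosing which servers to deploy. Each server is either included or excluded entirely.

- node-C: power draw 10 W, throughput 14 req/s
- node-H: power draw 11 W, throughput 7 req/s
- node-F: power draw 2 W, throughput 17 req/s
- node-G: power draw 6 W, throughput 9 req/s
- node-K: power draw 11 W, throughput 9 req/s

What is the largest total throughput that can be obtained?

49

Allowing fractional choices, the relaxed optimum would be about 49.6, but servers are indivisible.
node-C + node-H + node-F + node-G: power draw 10 + 11 + 2 + 6 = 29 ≤ 30, throughput 14 + 7 + 17 + 9 = 47.
node-C + node-F + node-G + node-K: power draw 10 + 2 + 6 + 11 = 29 ≤ 30, throughput 14 + 17 + 9 + 9 = 49.
Best is node-C, node-F, node-G, and node-K with total throughput 49.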